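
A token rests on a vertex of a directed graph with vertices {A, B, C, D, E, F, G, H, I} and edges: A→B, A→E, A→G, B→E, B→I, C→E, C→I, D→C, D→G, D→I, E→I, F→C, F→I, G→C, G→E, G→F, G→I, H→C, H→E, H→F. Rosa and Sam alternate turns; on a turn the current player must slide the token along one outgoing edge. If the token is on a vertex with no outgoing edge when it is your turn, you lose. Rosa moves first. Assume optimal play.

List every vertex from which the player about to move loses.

Use the standard recursion: the mover loses at a terminal position; elsewhere, the mover wins exactly when some move hands the opponent an L position.
Every edge goes from a vertex to one that appears earlier in the order I, E, C, F, B, G, H, A, D, so processing vertices in that order labels each vertex after all of its successors.
I: no outgoing edge → L
E: can move to I, which is L ⇒ W
C: can move to I, which is L ⇒ W
F: can move to I, which is L ⇒ W
B: can move to I, which is L ⇒ W
G: can move to I, which is L ⇒ W
H: moves to F(W), C(W), E(W); every one is W ⇒ L
A: moves to G(W), B(W), E(W); every one is W ⇒ L
D: can move to I, which is L ⇒ W
The losing starting vertices are exactly the entries labelled L in this table (3 of them).

A, H, I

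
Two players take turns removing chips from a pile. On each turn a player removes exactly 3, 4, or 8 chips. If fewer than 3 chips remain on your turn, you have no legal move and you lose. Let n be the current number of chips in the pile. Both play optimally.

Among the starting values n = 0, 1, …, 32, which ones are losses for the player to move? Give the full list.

0, 1, 2, 7, 12, 13, 14, 19, 24, 25, 26, 31

Build the W/L table. Terminal = L. A non-terminal position is W if it has a move to some L; otherwise it is L.
n=0: no move → L
n=1: no move → L
n=2: no move → L
n=3: →0(L), so W
n=4: →1(L), so W
n=5: →2(L), so W
n=6: →2(L), so W
n=7: →4(W), 3(W) — all W, so L
n=8: →0(L), so W
n=9: →1(L), so W
n=10: →7(L), so W
n=11: →7(L), so W
n=12: →9(W), 8(W), 4(W) — all W, so L
n=13: →10(W), 9(W), 5(W) — all W, so L
n=14: →11(W), 10(W), 6(W) — all W, so L
n=15: →12(L), so W
n=16: →13(L), so W
n=17: →14(L), so W
n=18: →14(L), so W
n=19: →16(W), 15(W), 11(W) — all W, so L
n=20: →12(L), so W
n=21: →13(L), so W
n=22: →19(L), so W
n=23: →19(L), so W
n=24: →21(W), 20(W), 16(W) — all W, so L
n=25: →22(W), 21(W), 17(W) — all W, so L
n=26: →23(W), 22(W), 18(W) — all W, so L
n=27: →24(L), so W
n=28: →25(L), so W
n=29: →26(L), so W
n=30: →26(L), so W
n=31: →28(W), 27(W), 23(W) — all W, so L
n=32: →24(L), so W
The losing starting values of n are exactly the entries labelled L in this table (12 of them).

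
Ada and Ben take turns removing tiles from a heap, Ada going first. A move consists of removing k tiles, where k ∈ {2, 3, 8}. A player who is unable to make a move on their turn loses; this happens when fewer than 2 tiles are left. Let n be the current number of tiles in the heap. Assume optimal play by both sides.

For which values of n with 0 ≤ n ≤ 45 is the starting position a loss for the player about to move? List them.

Build the W/L table. Terminal = L. A non-terminal position is W if it has a move to some L; otherwise it is L.
n=0: no move → L
n=1: no move → L
n=2: W (go to 0, an L position)
n=3: W (go to 1, an L position)
n=4: W (go to 1, an L position)
n=5: L (options 3(W), 2(W) are all W)
n=6: L (options 4(W), 3(W) are all W)
n=7: W (go to 5, an L position)
n=8: W (go to 6, an L position)
n=9: W (go to 6, an L position)
n=10: L (options 8(W), 7(W), 2(W) are all W)
n=11: L (options 9(W), 8(W), 3(W) are all W)
n=12: W (go to 10, an L position)
n=13: W (go to 11, an L position)
n=14: W (go to 11, an L position)
n=15: L (options 13(W), 12(W), 7(W) are all W)
n=16: L (options 14(W), 13(W), 8(W) are all W)
n=17: W (go to 15, an L position)
n=18: W (go to 16, an L position)
n=19: W (go to 16, an L position)
n=20: L (options 18(W), 17(W), 12(W) are all W)
n=21: L (options 19(W), 18(W), 13(W) are all W)
n=22: W (go to 20, an L position)
n=23: W (go to 21, an L position)
n=24: W (go to 21, an L position)
n=25: L (options 23(W), 22(W), 17(W) are all W)
n=26: L (options 24(W), 23(W), 18(W) are all W)
n=27: W (go to 25, an L position)
n=28: W (go to 26, an L position)
n=29: W (go to 26, an L position)
n=30: L (options 28(W), 27(W), 22(W) are all W)
n=31: L (options 29(W), 28(W), 23(W) are all W)
n=32: W (go to 30, an L position)
n=33: W (go to 31, an L position)
n=34: W (go to 31, an L position)
n=35: L (options 33(W), 32(W), 27(W) are all W)
n=36: L (options 34(W), 33(W), 28(W) are all W)
n=37: W (go to 35, an L position)
n=38: W (go to 36, an L position)
n=39: W (go to 36, an L position)
n=40: L (options 38(W), 37(W), 32(W) are all W)
n=41: L (options 39(W), 38(W), 33(W) are all W)
n=42: W (go to 40, an L position)
n=43: W (go to 41, an L position)
n=44: W (go to 41, an L position)
n=45: L (options 43(W), 42(W), 37(W) are all W)
Reading off the rows marked L gives the requested list; there are 19 such values of n.

0, 1, 5, 6, 10, 11, 15, 16, 20, 21, 25, 26, 30, 31, 35, 36, 40, 41, 45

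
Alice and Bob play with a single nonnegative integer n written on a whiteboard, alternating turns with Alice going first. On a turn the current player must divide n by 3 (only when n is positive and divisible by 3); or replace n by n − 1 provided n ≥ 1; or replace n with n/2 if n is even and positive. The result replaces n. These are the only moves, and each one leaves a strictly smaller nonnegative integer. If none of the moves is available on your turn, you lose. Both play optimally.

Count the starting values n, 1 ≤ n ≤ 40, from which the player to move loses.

15

Positions with no move are L. A position that does have a move is losing for the player to move precisely when every available move leads to a winning position for the opponent. Fill in the labels:
n=0: no move → L
n=1: W (go to 0, an L position)
n=2: L (sole option 1(W) is W)
n=3: W (go to 2, an L position)
n=4: W (go to 2, an L position)
n=5: L (sole option 4(W) is W)
n=6: W (go to 2, an L position)
n=7: L (sole option 6(W) is W)
n=8: W (go to 7, an L position)
n=9: L (options 3(W), 8(W) are all W)
n=10: W (go to 5, an L position)
n=11: L (sole option 10(W) is W)
n=12: W (go to 11, an L position)
n=13: L (sole option 12(W) is W)
n=14: W (go to 7, an L position)
n=15: W (go to 5, an L position)
n=16: L (options 8(W), 15(W) are all W)
n=17: W (go to 16, an L position)
n=18: W (go to 9, an L position)
n=19: L (sole option 18(W) is W)
n=20: W (go to 19, an L position)
n=21: W (go to 7, an L position)
n=22: W (go to 11, an L position)
n=23: L (sole option 22(W) is W)
n=24: W (go to 23, an L position)
n=25: L (sole option 24(W) is W)
n=26: W (go to 13, an L position)
n=27: W (go to 9, an L position)
n=28: L (options 14(W), 27(W) are all W)
n=29: W (go to 28, an L position)
n=30: L (options 10(W), 15(W), 29(W) are all W)
n=31: W (go to 30, an L position)
n=32: W (go to 16, an L position)
n=33: W (go to 11, an L position)
n=34: L (options 17(W), 33(W) are all W)
n=35: W (go to 34, an L position)
n=36: L (options 12(W), 18(W), 35(W) are all W)
n=37: W (go to 36, an L position)
n=38: W (go to 19, an L position)
n=39: W (go to 13, an L position)
n=40: L (options 20(W), 39(W) are all W)
L entries with 1 ≤ n ≤ 40 (n=0 is outside the asked range and is not counted): n = 2, 5, 7, 9, 11, 13, 16, 19, 23, 25, 28, 30, 34, 36, 40; that makes 15.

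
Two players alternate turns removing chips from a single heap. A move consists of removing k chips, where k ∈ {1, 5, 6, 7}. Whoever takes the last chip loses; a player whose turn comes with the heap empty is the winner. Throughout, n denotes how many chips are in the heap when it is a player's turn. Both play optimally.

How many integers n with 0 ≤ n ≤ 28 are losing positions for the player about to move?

8

Positions with no move are W. A position that does have a move is losing for the player to move precisely when every available move leads to a winning position for the opponent. Fill in the labels:
n=0: no move; the opponent has just taken the last chip and therefore loses → W
n=1: the only move is to 0(W), a W ⇒ L
n=2: can move to 1, which is L ⇒ W
n=3: the only move is to 2(W), a W ⇒ L
n=4: can move to 3, which is L ⇒ W
n=5: moves to 4(W), 0(W); every one is W ⇒ L
n=6: can move to 5, which is L ⇒ W
n=7: can move to 1, which is L ⇒ W
n=8: can move to 3, which is L ⇒ W
n=9: can move to 3, which is L ⇒ W
n=10: can move to 5, which is L ⇒ W
n=11: can move to 5, which is L ⇒ W
n=12: can move to 5, which is L ⇒ W
n=13: moves to 12(W), 8(W), 7(W), 6(W); every one is W ⇒ L
n=14: can move to 13, which is L ⇒ W
n=15: moves to 14(W), 10(W), 9(W), 8(W); every one is W ⇒ L
n=16: can move to 15, which is L ⇒ W
n=17: moves to 16(W), 12(W), 11(W), 10(W); every one is W ⇒ L
n=18: can move to 17, which is L ⇒ W
n=19: can move to 13, which is L ⇒ W
n=20: can move to 15, which is L ⇒ W
n=21: can move to 15, which is L ⇒ W
n=22: can move to 17, which is L ⇒ W
n=23: can move to 17, which is L ⇒ W
n=24: can move to 17, which is L ⇒ W
n=25: moves to 24(W), 20(W), 19(W), 18(W); every one is W ⇒ L
n=26: can move to 25, which is L ⇒ W
n=27: moves to 26(W), 22(W), 21(W), 20(W); every one is W ⇒ L
n=28: can move to 27, which is L ⇒ W
L entries with 0 ≤ n ≤ 28: n = 1, 3, 5, 13, 15, 17, 25, 27; that makes 8.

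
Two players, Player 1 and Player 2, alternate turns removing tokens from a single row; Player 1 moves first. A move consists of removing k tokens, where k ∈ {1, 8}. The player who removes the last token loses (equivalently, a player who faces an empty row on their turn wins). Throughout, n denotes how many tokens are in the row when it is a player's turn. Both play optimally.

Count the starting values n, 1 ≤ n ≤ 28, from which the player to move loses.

13

Classify positions by backward induction: terminal positions (no move available) are W. From any other position, the mover wins iff some move reaches an L.
n=0: no move; the opponent has just taken the last token and therefore loses → W
n=1: only reaches 0(W), which is W → L
n=2: reaches L-position 1 → W
n=3: only reaches 2(W), which is W → L
n=4: reaches L-position 3 → W
n=5: only reaches 4(W), which is W → L
n=6: reaches L-position 5 → W
n=7: only reaches 6(W), which is W → L
n=8: reaches L-position 7 → W
n=9: reaches L-position 1 → W
n=10: only reaches 9(W), 2(W), all W → L
n=11: reaches L-position 10 → W
n=12: only reaches 11(W), 4(W), all W → L
n=13: reaches L-position 12 → W
n=14: only reaches 13(W), 6(W), all W → L
n=15: reaches L-position 14 → W
n=16: only reaches 15(W), 8(W), all W → L
n=17: reaches L-position 16 → W
n=18: reaches L-position 10 → W
n=19: only reaches 18(W), 11(W), all W → L
n=20: reaches L-position 19 → W
n=21: only reaches 20(W), 13(W), all W → L
n=22: reaches L-position 21 → W
n=23: only reaches 22(W), 15(W), all W → L
n=24: reaches L-position 23 → W
n=25: only reaches 24(W), 17(W), all W → L
n=26: reaches L-position 25 → W
n=27: reaches L-position 19 → W
n=28: only reaches 27(W), 20(W), all W → L
L entries with 1 ≤ n ≤ 28 (the range starts at n=1): n = 1, 3, 5, 7, 10, 12, 14, 16, 19, 21, 23, 25, 28; that makes 13.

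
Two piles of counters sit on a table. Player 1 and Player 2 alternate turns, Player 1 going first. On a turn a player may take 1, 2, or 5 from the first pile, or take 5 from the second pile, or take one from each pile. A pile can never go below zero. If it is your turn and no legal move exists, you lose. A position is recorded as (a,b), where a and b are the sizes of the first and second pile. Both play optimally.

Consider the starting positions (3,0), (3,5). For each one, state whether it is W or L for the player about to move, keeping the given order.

Classify positions by backward induction: terminal positions (no move available) are L. From any other position, the mover wins iff some move reaches an L.
No move ever increases a pile, so every position that can arise here has a ≤ 3 and b ≤ 5; it is enough to label the cells with 0 ≤ a ≤ 3 and 0 ≤ b ≤ 5.
Every move lowers a or b (never raises either), so fill the grid row by row in increasing a, and left to right within a row: each cell's successors are then already labelled.
      b=0  b=1  b=2  b=3  b=4  b=5
a=0:    L    L    L    L    L    W
a=1:    W    W    W    W    W    W
a=2:    W    W    W    W    W    L
a=3:    L    L    L    L    L    W
Cells with no legal move (terminal, hence L): (0,0), (0,1), (0,2), (0,3), (0,4).
The remaining L cells, each justified by listing all of its moves:
(2,5): →(1,5)(W), (0,5)(W), (2,0)(W), (1,4)(W) — all W, so L
(3,0): →(2,0)(W), (1,0)(W) — all W, so L
(3,1): →(2,1)(W), (1,1)(W), (2,0)(W) — all W, so L
(3,2): →(2,2)(W), (1,2)(W), (2,1)(W) — all W, so L
(3,3): →(2,3)(W), (1,3)(W), (2,2)(W) — all W, so L
(3,4): →(2,4)(W), (1,4)(W), (2,3)(W) — all W, so L
Every other cell has at least one move into one of the L cells above, so it is W.
(3,0): one of the L cells justified above, so L
(3,5): the move to (2,5) reaches an L cell, so W

(3,0): L, (3,5): W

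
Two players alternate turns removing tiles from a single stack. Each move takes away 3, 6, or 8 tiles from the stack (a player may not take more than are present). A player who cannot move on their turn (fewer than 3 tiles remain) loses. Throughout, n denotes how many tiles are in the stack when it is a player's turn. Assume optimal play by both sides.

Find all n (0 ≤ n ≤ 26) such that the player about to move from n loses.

Classify positions by backward induction: terminal positions (no move available) are L. From any other position, the mover wins iff some move reaches an L.
n=0: no move → L
n=1: no move → L
n=2: no move → L
n=3: →0(L), so W
n=4: →1(L), so W
n=5: →2(L), so W
n=6: →0(L), so W
n=7: →1(L), so W
n=8: →2(L), so W
n=9: →1(L), so W
n=10: →2(L), so W
n=11: →8(W), 5(W), 3(W) — all W, so L
n=12: →9(W), 6(W), 4(W) — all W, so L
n=13: →10(W), 7(W), 5(W) — all W, so L
n=14: →11(L), so W
n=15: →12(L), so W
n=16: →13(L), so W
n=17: →11(L), so W
n=18: →12(L), so W
n=19: →13(L), so W
n=20: →12(L), so W
n=21: →13(L), so W
n=22: →19(W), 16(W), 14(W) — all W, so L
n=23: →20(W), 17(W), 15(W) — all W, so L
n=24: →21(W), 18(W), 16(W) — all W, so L
n=25: →22(L), so W
n=26: →23(L), so W
Reading off the rows marked L gives the requested list; there are 9 such values of n.

0, 1, 2, 11, 12, 13, 22, 23, 24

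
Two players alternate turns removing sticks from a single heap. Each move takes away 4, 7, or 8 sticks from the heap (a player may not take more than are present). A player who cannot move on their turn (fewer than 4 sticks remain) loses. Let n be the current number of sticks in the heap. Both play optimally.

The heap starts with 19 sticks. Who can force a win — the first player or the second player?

The first player wins.

Work bottom-up. With no move the player to move loses. Otherwise the position is W if at least one move leads to an L position for the opponent, and L if every move leads to a W.
n=0: no move → L
n=1: no move → L
n=2: no move → L
n=3: no move → L
n=4: reaches L-position 0 → W
n=5: reaches L-position 1 → W
n=6: reaches L-position 2 → W
n=7: reaches L-position 3 → W
n=8: reaches L-position 1 → W
n=9: reaches L-position 2 → W
n=10: reaches L-position 3 → W
n=11: reaches L-position 3 → W
n=12: only reaches 8(W), 5(W), 4(W), all W → L
n=13: only reaches 9(W), 6(W), 5(W), all W → L
n=14: only reaches 10(W), 7(W), 6(W), all W → L
n=15: only reaches 11(W), 8(W), 7(W), all W → L
n=16: reaches L-position 12 → W
n=17: reaches L-position 13 → W
n=18: reaches L-position 14 → W
n=19: reaches L-position 15 → W
From 19 the player to move can remove 4, leaving 15, reaching an L position.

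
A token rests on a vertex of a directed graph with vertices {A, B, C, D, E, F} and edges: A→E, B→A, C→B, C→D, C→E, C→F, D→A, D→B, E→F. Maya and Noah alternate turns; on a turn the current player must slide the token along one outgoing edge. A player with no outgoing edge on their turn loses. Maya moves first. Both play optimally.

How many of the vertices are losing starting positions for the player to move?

2

Build the W/L table. Terminal = L. A non-terminal position is W if it has a move to some L; otherwise it is L.
Every edge goes from a vertex to one that appears earlier in the order F, E, A, B, D, C, so processing vertices in that order labels each vertex after all of its successors.
F: no outgoing edge → L
E: can move to F, which is L ⇒ W
A: the only move is to E(W), a W ⇒ L
B: can move to A, which is L ⇒ W
D: can move to A, which is L ⇒ W
C: can move to F, which is L ⇒ W
The L vertices are A, F; that is 2 in all.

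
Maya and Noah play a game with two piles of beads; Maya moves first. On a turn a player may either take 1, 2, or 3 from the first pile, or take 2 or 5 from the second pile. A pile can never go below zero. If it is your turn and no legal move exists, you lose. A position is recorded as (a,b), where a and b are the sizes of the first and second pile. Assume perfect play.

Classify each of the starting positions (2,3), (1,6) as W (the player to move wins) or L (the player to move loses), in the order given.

Label each position W (a win for the player to move) or L (a loss). A position with no legal move is L; any other position is W exactly when some move reaches an L, and L when every move reaches a W.
No move ever increases a pile, so every position that can arise here has a ≤ 2 and b ≤ 6; it is enough to label the cells with 0 ≤ a ≤ 2 and 0 ≤ b ≤ 6.
Every move lowers a or b (never raises either), so fill the grid row by row in increasing a, and left to right within a row: each cell's successors are then already labelled.
      b=0  b=1  b=2  b=3  b=4  b=5  b=6
a=0:    L    L    W    W    L    W    W
a=1:    W    W    L    L    W    W    L
a=2:    W    W    W    W    W    L    W
Cells with no legal move (terminal, hence L): (0,0), (0,1).
The remaining L cells, each justified by listing all of its moves:
(0,4): L (sole option (0,2)(W) is W)
(1,2): L (options (0,2)(W), (1,0)(W) are all W)
(1,3): L (options (0,3)(W), (1,1)(W) are all W)
(1,6): L (options (0,6)(W), (1,4)(W), (1,1)(W) are all W)
(2,5): L (options (1,5)(W), (0,5)(W), (2,3)(W), (2,0)(W) are all W)
Every other cell has at least one move into one of the L cells above, so it is W.
(2,3): the move to (1,3) reaches an L cell, so W
(1,6): one of the L cells justified above, so L

(2,3): W, (1,6): L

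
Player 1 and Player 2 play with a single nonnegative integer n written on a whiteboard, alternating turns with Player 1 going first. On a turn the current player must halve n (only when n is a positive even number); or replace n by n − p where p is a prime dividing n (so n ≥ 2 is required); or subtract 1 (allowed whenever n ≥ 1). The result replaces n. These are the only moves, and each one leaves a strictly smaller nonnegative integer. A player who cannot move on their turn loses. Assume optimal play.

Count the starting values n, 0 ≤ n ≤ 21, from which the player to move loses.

Classify positions by backward induction: terminal positions (no move available) are L. From any other position, the mover wins iff some move reaches an L.
n=0: no move → L
n=1: reaches L-position 0 → W
n=2: reaches L-position 0 → W
n=3: reaches L-position 0 → W
n=4: only reaches 2(W), 3(W), all W → L
n=5: reaches L-position 0 → W
n=6: reaches L-position 4 → W
n=7: reaches L-position 0 → W
n=8: reaches L-position 4 → W
n=9: only reaches 6(W), 8(W), all W → L
n=10: reaches L-position 9 → W
n=11: reaches L-position 0 → W
n=12: reaches L-position 9 → W
n=13: reaches L-position 0 → W
n=14: only reaches 7(W), 12(W), 13(W), all W → L
n=15: reaches L-position 14 → W
n=16: reaches L-position 14 → W
n=17: reaches L-position 0 → W
n=18: reaches L-position 9 → W
n=19: reaches L-position 0 → W
n=20: only reaches 10(W), 15(W), 18(W), 19(W), all W → L
n=21: reaches L-position 14 → W
L entries with 0 ≤ n ≤ 21: n = 0, 4, 9, 14, 20; that makes 5.

5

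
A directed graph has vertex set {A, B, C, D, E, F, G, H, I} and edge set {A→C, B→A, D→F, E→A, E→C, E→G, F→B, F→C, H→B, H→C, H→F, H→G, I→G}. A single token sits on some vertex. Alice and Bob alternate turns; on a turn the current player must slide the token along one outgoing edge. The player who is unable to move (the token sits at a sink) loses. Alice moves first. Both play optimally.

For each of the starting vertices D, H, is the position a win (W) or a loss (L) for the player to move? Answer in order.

D: L, H: W

Build the W/L table. Terminal = L. A non-terminal position is W if it has a move to some L; otherwise it is L.
Every edge goes from a vertex to one that appears earlier in the order C, G, A, E, B, F, H, I, D, so processing vertices in that order labels each vertex after all of its successors.
C: no outgoing edge → L
G: no outgoing edge → L
A: W (go to C, an L position)
E: W (go to G, an L position)
B: L (sole option A(W) is W)
F: W (go to B, an L position)
H: W (go to B, an L position)
I: W (go to G, an L position)
D: L (sole option F(W) is W)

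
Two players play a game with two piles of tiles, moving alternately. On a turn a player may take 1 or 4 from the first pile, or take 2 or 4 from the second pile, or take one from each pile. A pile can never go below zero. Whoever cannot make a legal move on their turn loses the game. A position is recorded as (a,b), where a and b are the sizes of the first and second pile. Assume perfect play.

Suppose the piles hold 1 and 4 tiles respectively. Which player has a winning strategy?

The second player wins.

Compute win/loss labels from the base case upward. A position with no move is L. Any other position is W if it can reach an L in one move, else L.
No move ever increases a pile, so every position that can arise here has a ≤ 1 and b ≤ 4; it is enough to label the cells with 0 ≤ a ≤ 1 and 0 ≤ b ≤ 4.
Every move lowers a or b (never raises either), so fill the grid row by row in increasing a, and left to right within a row: each cell's successors are then already labelled.
      b=0  b=1  b=2  b=3  b=4
a=0:    L    L    W    W    W
a=1:    W    W    W    L    L
Cells with no legal move (terminal, hence L): (0,0), (0,1).
The remaining L cells, each justified by listing all of its moves:
(1,3): →(0,3)(W), (1,1)(W), (0,2)(W) — all W, so L
(1,4): →(0,4)(W), (1,2)(W), (1,0)(W), (0,3)(W) — all W, so L
Every other cell has at least one move into one of the L cells above, so it is W.
The starting position (1,4) is L: whatever the player to move does, the opponent receives a W position.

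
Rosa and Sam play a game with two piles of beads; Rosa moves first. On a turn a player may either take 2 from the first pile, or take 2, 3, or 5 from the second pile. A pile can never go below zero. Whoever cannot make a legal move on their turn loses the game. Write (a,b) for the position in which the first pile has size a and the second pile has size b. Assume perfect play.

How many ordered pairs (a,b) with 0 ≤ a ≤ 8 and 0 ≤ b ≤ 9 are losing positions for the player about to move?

32

Positions with no move are L. A position that does have a move is losing for the player to move precisely when every available move leads to a winning position for the opponent. Fill in the labels:
Every move lowers a or b (never raises either), so fill the grid row by row in increasing a, and left to right within a row: each cell's successors are then already labelled.
      b=0  b=1  b=2  b=3  b=4  b=5  b=6  b=7  b=8  b=9
a=0:    L    L    W    W    W    W    W    L    L    W
a=1:    L    L    W    W    W    W    W    L    L    W
a=2:    W    W    L    L    W    W    W    W    W    L
a=3:    W    W    L    L    W    W    W    W    W    L
a=4:    L    L    W    W    W    W    W    L    L    W
a=5:    L    L    W    W    W    W    W    L    L    W
a=6:    W    W    L    L    W    W    W    W    W    L
a=7:    W    W    L    L    W    W    W    W    W    L
a=8:    L    L    W    W    W    W    W    L    L    W
Cells with no legal move (terminal, hence L): (0,0), (0,1), (1,0), (1,1).
The remaining L cells, each justified by listing all of its moves:
(0,7): only reaches (0,5)(W), (0,4)(W), (0,2)(W), all W → L
(0,8): only reaches (0,6)(W), (0,5)(W), (0,3)(W), all W → L
(1,7): only reaches (1,5)(W), (1,4)(W), (1,2)(W), all W → L
(1,8): only reaches (1,6)(W), (1,5)(W), (1,3)(W), all W → L
(2,2): only reaches (0,2)(W), (2,0)(W), all W → L
(2,3): only reaches (0,3)(W), (2,1)(W), (2,0)(W), all W → L
(2,9): only reaches (0,9)(W), (2,7)(W), (2,6)(W), (2,4)(W), all W → L
(3,2): only reaches (1,2)(W), (3,0)(W), all W → L
(3,3): only reaches (1,3)(W), (3,1)(W), (3,0)(W), all W → L
(3,9): only reaches (1,9)(W), (3,7)(W), (3,6)(W), (3,4)(W), all W → L
(4,0): only reaches (2,0)(W), which is W → L
(4,1): only reaches (2,1)(W), which is W → L
(4,7): only reaches (2,7)(W), (4,5)(W), (4,4)(W), (4,2)(W), all W → L
(4,8): only reaches (2,8)(W), (4,6)(W), (4,5)(W), (4,3)(W), all W → L
(5,0): only reaches (3,0)(W), which is W → L
(5,1): only reaches (3,1)(W), which is W → L
(5,7): only reaches (3,7)(W), (5,5)(W), (5,4)(W), (5,2)(W), all W → L
(5,8): only reaches (3,8)(W), (5,6)(W), (5,5)(W), (5,3)(W), all W → L
(6,2): only reaches (4,2)(W), (6,0)(W), all W → L
(6,3): only reaches (4,3)(W), (6,1)(W), (6,0)(W), all W → L
(6,9): only reaches (4,9)(W), (6,7)(W), (6,6)(W), (6,4)(W), all W → L
(7,2): only reaches (5,2)(W), (7,0)(W), all W → L
(7,3): only reaches (5,3)(W), (7,1)(W), (7,0)(W), all W → L
(7,9): only reaches (5,9)(W), (7,7)(W), (7,6)(W), (7,4)(W), all W → L
(8,0): only reaches (6,0)(W), which is W → L
(8,1): only reaches (6,1)(W), which is W → L
(8,7): only reaches (6,7)(W), (8,5)(W), (8,4)(W), (8,2)(W), all W → L
(8,8): only reaches (6,8)(W), (8,6)(W), (8,5)(W), (8,3)(W), all W → L
Every other cell has at least one move into one of the L cells above, so it is W.
L cells per row: a=0: 4, a=1: 4, a=2: 3, a=3: 3, a=4: 4, a=5: 4, a=6: 3, a=7: 3, a=8: 4; total 32.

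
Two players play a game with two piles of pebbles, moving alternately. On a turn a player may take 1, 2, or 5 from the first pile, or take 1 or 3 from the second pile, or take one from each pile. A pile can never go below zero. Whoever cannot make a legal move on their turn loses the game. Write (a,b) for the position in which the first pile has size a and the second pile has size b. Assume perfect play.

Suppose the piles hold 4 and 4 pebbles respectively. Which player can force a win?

Build the W/L table. Terminal = L. A non-terminal position is W if it has a move to some L; otherwise it is L.
No move ever increases a pile, so every position that can arise here has a ≤ 4 and b ≤ 4; it is enough to label the cells with 0 ≤ a ≤ 4 and 0 ≤ b ≤ 4.
Every move lowers a or b (never raises either), so fill the grid row by row in increasing a, and left to right within a row: each cell's successors are then already labelled.
      b=0  b=1  b=2  b=3  b=4
a=0:    L    W    L    W    L
a=1:    W    W    W    W    W
a=2:    W    L    W    L    W
a=3:    L    W    W    W    W
a=4:    W    W    L    W    L
Cells with no legal move (terminal, hence L): (0,0).
The remaining L cells, each justified by listing all of its moves:
(0,2): the only move is to (0,1)(W), a W ⇒ L
(0,4): moves to (0,3)(W), (0,1)(W); every one is W ⇒ L
(2,1): moves to (1,1)(W), (0,1)(W), (2,0)(W), (1,0)(W); every one is W ⇒ L
(2,3): moves to (1,3)(W), (0,3)(W), (2,2)(W), (2,0)(W), (1,2)(W); every one is W ⇒ L
(3,0): moves to (2,0)(W), (1,0)(W); every one is W ⇒ L
(4,2): moves to (3,2)(W), (2,2)(W), (4,1)(W), (3,1)(W); every one is W ⇒ L
(4,4): moves to (3,4)(W), (2,4)(W), (4,3)(W), (4,1)(W), (3,3)(W); every one is W ⇒ L
Every other cell has at least one move into one of the L cells above, so it is W.
Every move from (4,4) reaches a W position, so the mover loses.

The second player wins.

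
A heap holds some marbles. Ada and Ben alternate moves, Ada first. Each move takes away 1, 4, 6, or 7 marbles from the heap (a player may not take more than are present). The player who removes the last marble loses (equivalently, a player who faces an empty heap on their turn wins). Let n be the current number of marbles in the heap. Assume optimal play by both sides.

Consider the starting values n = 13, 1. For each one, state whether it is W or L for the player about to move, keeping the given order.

Positions with no move are W. A position that does have a move is losing for the player to move precisely when every available move leads to a winning position for the opponent. Fill in the labels:
n=0: no move; the opponent has just taken the last marble and therefore loses → W
n=1: L (sole option 0(W) is W)
n=2: W (go to 1, an L position)
n=3: L (sole option 2(W) is W)
n=4: W (go to 3, an L position)
n=5: W (go to 1, an L position)
n=6: L (options 5(W), 2(W), 0(W) are all W)
n=7: W (go to 6, an L position)
n=8: W (go to 1, an L position)
n=9: W (go to 3, an L position)
n=10: W (go to 6, an L position)
n=11: L (options 10(W), 7(W), 5(W), 4(W) are all W)
n=12: W (go to 11, an L position)
n=13: W (go to 6, an L position)

13: W, 1: L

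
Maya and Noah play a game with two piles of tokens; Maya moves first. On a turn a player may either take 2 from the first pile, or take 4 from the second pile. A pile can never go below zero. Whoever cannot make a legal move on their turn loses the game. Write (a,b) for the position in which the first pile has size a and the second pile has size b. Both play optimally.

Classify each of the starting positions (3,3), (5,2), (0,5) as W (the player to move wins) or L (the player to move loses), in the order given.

Classify positions by backward induction: terminal positions (no move available) are L. From any other position, the mover wins iff some move reaches an L.
No move ever increases a pile, so every position that can arise here has a ≤ 5 and b ≤ 5; it is enough to label the cells with 0 ≤ a ≤ 5 and 0 ≤ b ≤ 5.
Every move lowers a or b (never raises either), so fill the grid row by row in increasing a, and left to right within a row: each cell's successors are then already labelled.
      b=0  b=1  b=2  b=3  b=4  b=5
a=0:    L    L    L    L    W    W
a=1:    L    L    L    L    W    W
a=2:    W    W    W    W    L    L
a=3:    W    W    W    W    L    L
a=4:    L    L    L    L    W    W
a=5:    L    L    L    L    W    W
Cells with no legal move (terminal, hence L): (0,0), (0,1), (0,2), (0,3), (1,0), (1,1), (1,2), (1,3).
The remaining L cells, each justified by listing all of its moves:
(2,4): only reaches (0,4)(W), (2,0)(W), all W → L
(2,5): only reaches (0,5)(W), (2,1)(W), all W → L
(3,4): only reaches (1,4)(W), (3,0)(W), all W → L
(3,5): only reaches (1,5)(W), (3,1)(W), all W → L
(4,0): only reaches (2,0)(W), which is W → L
(4,1): only reaches (2,1)(W), which is W → L
(4,2): only reaches (2,2)(W), which is W → L
(4,3): only reaches (2,3)(W), which is W → L
(5,0): only reaches (3,0)(W), which is W → L
(5,1): only reaches (3,1)(W), which is W → L
(5,2): only reaches (3,2)(W), which is W → L
(5,3): only reaches (3,3)(W), which is W → L
Every other cell has at least one move into one of the L cells above, so it is W.
(3,3): the move to (1,3) reaches an L cell, so W
(5,2): one of the L cells justified above, so L
(0,5): the move to (0,1) reaches an L cell, so W

(3,3): W, (5,2): L, (0,5): W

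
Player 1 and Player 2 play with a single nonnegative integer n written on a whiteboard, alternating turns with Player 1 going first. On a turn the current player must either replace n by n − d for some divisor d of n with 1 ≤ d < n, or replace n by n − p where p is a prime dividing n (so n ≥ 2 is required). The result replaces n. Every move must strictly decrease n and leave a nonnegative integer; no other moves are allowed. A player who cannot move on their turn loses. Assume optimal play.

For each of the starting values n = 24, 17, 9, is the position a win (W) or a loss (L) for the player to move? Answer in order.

Work bottom-up. With no move the player to move loses. Otherwise the position is W if at least one move leads to an L position for the opponent, and L if every move leads to a W.
n=0: no move → L
n=1: no move → L
n=2: →0(L), so W
n=3: →0(L), so W
n=4: →2(W), 3(W) — all W, so L
n=5: →0(L), so W
n=6: →4(L), so W
n=7: →0(L), so W
n=8: →4(L), so W
n=9: →6(W), 8(W) — all W, so L
n=10: →9(L), so W
n=11: →0(L), so W
n=12: →9(L), so W
n=13: →0(L), so W
n=14: →7(W), 12(W), 13(W) — all W, so L
n=15: →14(L), so W
n=16: →14(L), so W
n=17: →0(L), so W
n=18: →9(L), so W
n=19: →0(L), so W
n=20: →10(W), 15(W), 16(W), 18(W), 19(W) — all W, so L
n=21: →14(L), so W
n=22: →20(L), so W
n=23: →0(L), so W
n=24: →20(L), so W

24: W, 17: W, 9: L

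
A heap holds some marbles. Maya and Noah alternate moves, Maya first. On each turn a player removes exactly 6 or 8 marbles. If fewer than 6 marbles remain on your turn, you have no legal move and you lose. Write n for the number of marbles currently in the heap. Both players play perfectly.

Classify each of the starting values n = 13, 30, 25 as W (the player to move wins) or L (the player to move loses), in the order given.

Positions with no move are L. A position that does have a move is losing for the player to move precisely when every available move leads to a winning position for the opponent. Fill in the labels:
n=0: no move → L
n=1: no move → L
n=2: no move → L
n=3: no move → L
n=4: no move → L
n=5: no move → L
n=6: W (go to 0, an L position)
n=7: W (go to 1, an L position)
n=8: W (go to 2, an L position)
n=9: W (go to 3, an L position)
n=10: W (go to 4, an L position)
n=11: W (go to 5, an L position)
n=12: W (go to 4, an L position)
n=13: W (go to 5, an L position)
n=14: L (options 8(W), 6(W) are all W)
n=15: L (options 9(W), 7(W) are all W)
n=16: L (options 10(W), 8(W) are all W)
n=17: L (options 11(W), 9(W) are all W)
n=18: L (options 12(W), 10(W) are all W)
n=19: L (options 13(W), 11(W) are all W)
n=20: W (go to 14, an L position)
n=21: W (go to 15, an L position)
n=22: W (go to 16, an L position)
n=23: W (go to 17, an L position)
n=24: W (go to 18, an L position)
n=25: W (go to 19, an L position)
n=26: W (go to 18, an L position)
n=27: W (go to 19, an L position)
n=28: L (options 22(W), 20(W) are all W)
n=29: L (options 23(W), 21(W) are all W)
n=30: L (options 24(W), 22(W) are all W)

13: W, 30: L, 25: W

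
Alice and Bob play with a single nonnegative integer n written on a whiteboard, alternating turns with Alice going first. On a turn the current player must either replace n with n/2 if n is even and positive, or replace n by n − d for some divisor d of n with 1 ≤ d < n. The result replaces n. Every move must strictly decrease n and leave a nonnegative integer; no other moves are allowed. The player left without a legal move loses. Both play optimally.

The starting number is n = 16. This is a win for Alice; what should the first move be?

Move to 15.

Classify positions by backward induction: terminal positions (no move available) are L. From any other position, the mover wins iff some move reaches an L.
n=0: no move → L
n=1: no move → L
n=2: reaches L-position 1 → W
n=3: only reaches 2(W), which is W → L
n=4: reaches L-position 3 → W
n=5: only reaches 4(W), which is W → L
n=6: reaches L-position 3 → W
n=7: only reaches 6(W), which is W → L
n=8: reaches L-position 7 → W
n=9: only reaches 6(W), 8(W), all W → L
n=10: reaches L-position 5 → W
n=11: only reaches 10(W), which is W → L
n=12: reaches L-position 9 → W
n=13: only reaches 12(W), which is W → L
n=14: reaches L-position 7 → W
n=15: only reaches 10(W), 12(W), 14(W), all W → L
n=16: reaches L-position 15 → W
From 16, the L positions reachable in one move are: 15.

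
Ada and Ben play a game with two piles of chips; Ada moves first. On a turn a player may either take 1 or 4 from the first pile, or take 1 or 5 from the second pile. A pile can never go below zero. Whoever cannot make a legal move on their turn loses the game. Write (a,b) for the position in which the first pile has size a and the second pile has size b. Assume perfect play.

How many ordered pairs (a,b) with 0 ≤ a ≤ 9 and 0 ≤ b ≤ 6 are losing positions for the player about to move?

Build the W/L table. Terminal = L. A non-terminal position is W if it has a move to some L; otherwise it is L.
Every move lowers a or b (never raises either), so fill the grid row by row in increasing a, and left to right within a row: each cell's successors are then already labelled.
      b=0  b=1  b=2  b=3  b=4  b=5  b=6
a=0:    L    W    L    W    L    W    L
a=1:    W    L    W    L    W    L    W
a=2:    L    W    L    W    L    W    L
a=3:    W    L    W    L    W    L    W
a=4:    W    W    W    W    W    W    W
a=5:    L    W    L    W    L    W    L
a=6:    W    L    W    L    W    L    W
a=7:    L    W    L    W    L    W    L
a=8:    W    L    W    L    W    L    W
a=9:    W    W    W    W    W    W    W
Cells with no legal move (terminal, hence L): (0,0).
The remaining L cells, each justified by listing all of its moves:
(0,2): →(0,1)(W) only, which is W, so L
(0,4): →(0,3)(W) only, which is W, so L
(0,6): →(0,5)(W), (0,1)(W) — all W, so L
(1,1): →(0,1)(W), (1,0)(W) — all W, so L
(1,3): →(0,3)(W), (1,2)(W) — all W, so L
(1,5): →(0,5)(W), (1,4)(W), (1,0)(W) — all W, so L
(2,0): →(1,0)(W) only, which is W, so L
(2,2): →(1,2)(W), (2,1)(W) — all W, so L
(2,4): →(1,4)(W), (2,3)(W) — all W, so L
(2,6): →(1,6)(W), (2,5)(W), (2,1)(W) — all W, so L
(3,1): →(2,1)(W), (3,0)(W) — all W, so L
(3,3): →(2,3)(W), (3,2)(W) — all W, so L
(3,5): →(2,5)(W), (3,4)(W), (3,0)(W) — all W, so L
(5,0): →(4,0)(W), (1,0)(W) — all W, so L
(5,2): →(4,2)(W), (1,2)(W), (5,1)(W) — all W, so L
(5,4): →(4,4)(W), (1,4)(W), (5,3)(W) — all W, so L
(5,6): →(4,6)(W), (1,6)(W), (5,5)(W), (5,1)(W) — all W, so L
(6,1): →(5,1)(W), (2,1)(W), (6,0)(W) — all W, so L
(6,3): →(5,3)(W), (2,3)(W), (6,2)(W) — all W, so L
(6,5): →(5,5)(W), (2,5)(W), (6,4)(W), (6,0)(W) — all W, so L
(7,0): →(6,0)(W), (3,0)(W) — all W, so L
(7,2): →(6,2)(W), (3,2)(W), (7,1)(W) — all W, so L
(7,4): →(6,4)(W), (3,4)(W), (7,3)(W) — all W, so L
(7,6): →(6,6)(W), (3,6)(W), (7,5)(W), (7,1)(W) — all W, so L
(8,1): →(7,1)(W), (4,1)(W), (8,0)(W) — all W, so L
(8,3): →(7,3)(W), (4,3)(W), (8,2)(W) — all W, so L
(8,5): →(7,5)(W), (4,5)(W), (8,4)(W), (8,0)(W) — all W, so L
Every other cell has at least one move into one of the L cells above, so it is W.
L cells per row: a=0: 4, a=1: 3, a=2: 4, a=3: 3, a=4: 0, a=5: 4, a=6: 3, a=7: 4, a=8: 3, a=9: 0; total 28.

28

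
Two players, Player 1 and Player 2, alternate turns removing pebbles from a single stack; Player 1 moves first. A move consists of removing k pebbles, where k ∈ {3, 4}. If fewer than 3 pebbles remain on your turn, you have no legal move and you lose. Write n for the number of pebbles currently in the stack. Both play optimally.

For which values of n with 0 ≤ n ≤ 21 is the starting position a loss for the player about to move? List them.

Label each position W (a win for the player to move) or L (a loss). A position with no legal move is L; any other position is W exactly when some move reaches an L, and L when every move reaches a W.
n=0: no move → L
n=1: no move → L
n=2: no move → L
n=3: can move to 0, which is L ⇒ W
n=4: can move to 1, which is L ⇒ W
n=5: can move to 2, which is L ⇒ W
n=6: can move to 2, which is L ⇒ W
n=7: moves to 4(W), 3(W); every one is W ⇒ L
n=8: moves to 5(W), 4(W); every one is W ⇒ L
n=9: moves to 6(W), 5(W); every one is W ⇒ L
n=10: can move to 7, which is L ⇒ W
n=11: can move to 8, which is L ⇒ W
n=12: can move to 9, which is L ⇒ W
n=13: can move to 9, which is L ⇒ W
n=14: moves to 11(W), 10(W); every one is W ⇒ L
n=15: moves to 12(W), 11(W); every one is W ⇒ L
n=16: moves to 13(W), 12(W); every one is W ⇒ L
n=17: can move to 14, which is L ⇒ W
n=18: can move to 15, which is L ⇒ W
n=19: can move to 16, which is L ⇒ W
n=20: can move to 16, which is L ⇒ W
n=21: moves to 18(W), 17(W); every one is W ⇒ L
Reading off the rows marked L gives the requested list; there are 10 such values of n.

0, 1, 2, 7, 8, 9, 14, 15, 16, 21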